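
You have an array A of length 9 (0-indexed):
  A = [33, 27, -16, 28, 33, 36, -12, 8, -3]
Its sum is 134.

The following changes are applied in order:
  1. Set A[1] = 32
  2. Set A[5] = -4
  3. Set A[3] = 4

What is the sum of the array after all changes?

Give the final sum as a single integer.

Answer: 75

Derivation:
Initial sum: 134
Change 1: A[1] 27 -> 32, delta = 5, sum = 139
Change 2: A[5] 36 -> -4, delta = -40, sum = 99
Change 3: A[3] 28 -> 4, delta = -24, sum = 75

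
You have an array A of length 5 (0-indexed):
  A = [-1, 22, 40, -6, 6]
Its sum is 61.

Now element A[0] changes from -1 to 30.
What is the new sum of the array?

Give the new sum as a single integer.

Answer: 92

Derivation:
Old value at index 0: -1
New value at index 0: 30
Delta = 30 - -1 = 31
New sum = old_sum + delta = 61 + (31) = 92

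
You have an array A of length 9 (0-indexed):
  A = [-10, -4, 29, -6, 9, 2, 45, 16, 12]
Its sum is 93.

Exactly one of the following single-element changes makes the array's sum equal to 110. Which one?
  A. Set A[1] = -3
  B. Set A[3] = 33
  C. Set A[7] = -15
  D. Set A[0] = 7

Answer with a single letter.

Option A: A[1] -4->-3, delta=1, new_sum=93+(1)=94
Option B: A[3] -6->33, delta=39, new_sum=93+(39)=132
Option C: A[7] 16->-15, delta=-31, new_sum=93+(-31)=62
Option D: A[0] -10->7, delta=17, new_sum=93+(17)=110 <-- matches target

Answer: D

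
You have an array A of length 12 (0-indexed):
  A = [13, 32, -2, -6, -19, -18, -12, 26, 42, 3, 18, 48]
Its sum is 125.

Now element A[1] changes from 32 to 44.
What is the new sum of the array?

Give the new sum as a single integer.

Old value at index 1: 32
New value at index 1: 44
Delta = 44 - 32 = 12
New sum = old_sum + delta = 125 + (12) = 137

Answer: 137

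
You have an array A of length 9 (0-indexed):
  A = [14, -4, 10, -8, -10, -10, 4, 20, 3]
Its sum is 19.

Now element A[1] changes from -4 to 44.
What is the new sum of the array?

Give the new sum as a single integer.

Answer: 67

Derivation:
Old value at index 1: -4
New value at index 1: 44
Delta = 44 - -4 = 48
New sum = old_sum + delta = 19 + (48) = 67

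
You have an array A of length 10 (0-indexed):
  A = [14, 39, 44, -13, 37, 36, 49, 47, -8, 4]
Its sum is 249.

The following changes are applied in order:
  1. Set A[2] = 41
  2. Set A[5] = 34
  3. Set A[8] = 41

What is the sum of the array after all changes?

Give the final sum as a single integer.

Answer: 293

Derivation:
Initial sum: 249
Change 1: A[2] 44 -> 41, delta = -3, sum = 246
Change 2: A[5] 36 -> 34, delta = -2, sum = 244
Change 3: A[8] -8 -> 41, delta = 49, sum = 293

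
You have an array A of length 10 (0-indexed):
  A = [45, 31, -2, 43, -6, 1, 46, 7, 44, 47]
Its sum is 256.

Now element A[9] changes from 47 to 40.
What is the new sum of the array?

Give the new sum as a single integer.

Answer: 249

Derivation:
Old value at index 9: 47
New value at index 9: 40
Delta = 40 - 47 = -7
New sum = old_sum + delta = 256 + (-7) = 249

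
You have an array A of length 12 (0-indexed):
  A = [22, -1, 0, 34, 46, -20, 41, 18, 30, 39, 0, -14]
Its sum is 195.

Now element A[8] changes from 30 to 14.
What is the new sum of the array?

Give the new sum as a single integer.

Old value at index 8: 30
New value at index 8: 14
Delta = 14 - 30 = -16
New sum = old_sum + delta = 195 + (-16) = 179

Answer: 179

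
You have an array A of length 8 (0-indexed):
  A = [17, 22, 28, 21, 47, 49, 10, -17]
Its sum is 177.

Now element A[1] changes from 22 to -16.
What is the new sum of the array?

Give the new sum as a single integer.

Answer: 139

Derivation:
Old value at index 1: 22
New value at index 1: -16
Delta = -16 - 22 = -38
New sum = old_sum + delta = 177 + (-38) = 139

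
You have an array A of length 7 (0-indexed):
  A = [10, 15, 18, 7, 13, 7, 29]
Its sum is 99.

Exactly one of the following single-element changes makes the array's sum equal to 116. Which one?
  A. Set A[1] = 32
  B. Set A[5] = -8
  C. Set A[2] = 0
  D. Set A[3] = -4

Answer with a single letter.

Option A: A[1] 15->32, delta=17, new_sum=99+(17)=116 <-- matches target
Option B: A[5] 7->-8, delta=-15, new_sum=99+(-15)=84
Option C: A[2] 18->0, delta=-18, new_sum=99+(-18)=81
Option D: A[3] 7->-4, delta=-11, new_sum=99+(-11)=88

Answer: A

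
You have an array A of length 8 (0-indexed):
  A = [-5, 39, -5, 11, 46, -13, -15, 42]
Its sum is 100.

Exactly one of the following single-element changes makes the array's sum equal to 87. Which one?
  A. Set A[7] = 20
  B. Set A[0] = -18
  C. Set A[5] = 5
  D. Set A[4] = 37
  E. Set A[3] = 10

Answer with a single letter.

Option A: A[7] 42->20, delta=-22, new_sum=100+(-22)=78
Option B: A[0] -5->-18, delta=-13, new_sum=100+(-13)=87 <-- matches target
Option C: A[5] -13->5, delta=18, new_sum=100+(18)=118
Option D: A[4] 46->37, delta=-9, new_sum=100+(-9)=91
Option E: A[3] 11->10, delta=-1, new_sum=100+(-1)=99

Answer: B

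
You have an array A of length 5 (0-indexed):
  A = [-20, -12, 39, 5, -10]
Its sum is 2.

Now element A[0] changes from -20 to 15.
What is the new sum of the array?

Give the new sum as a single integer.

Old value at index 0: -20
New value at index 0: 15
Delta = 15 - -20 = 35
New sum = old_sum + delta = 2 + (35) = 37

Answer: 37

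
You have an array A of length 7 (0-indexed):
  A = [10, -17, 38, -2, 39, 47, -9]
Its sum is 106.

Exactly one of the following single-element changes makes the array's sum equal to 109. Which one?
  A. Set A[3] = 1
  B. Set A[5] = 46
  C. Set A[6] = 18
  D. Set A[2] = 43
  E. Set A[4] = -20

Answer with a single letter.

Option A: A[3] -2->1, delta=3, new_sum=106+(3)=109 <-- matches target
Option B: A[5] 47->46, delta=-1, new_sum=106+(-1)=105
Option C: A[6] -9->18, delta=27, new_sum=106+(27)=133
Option D: A[2] 38->43, delta=5, new_sum=106+(5)=111
Option E: A[4] 39->-20, delta=-59, new_sum=106+(-59)=47

Answer: A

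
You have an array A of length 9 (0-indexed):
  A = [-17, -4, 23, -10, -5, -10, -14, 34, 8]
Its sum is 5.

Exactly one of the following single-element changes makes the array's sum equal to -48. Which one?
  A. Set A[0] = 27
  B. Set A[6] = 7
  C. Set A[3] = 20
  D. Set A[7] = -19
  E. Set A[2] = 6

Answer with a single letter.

Answer: D

Derivation:
Option A: A[0] -17->27, delta=44, new_sum=5+(44)=49
Option B: A[6] -14->7, delta=21, new_sum=5+(21)=26
Option C: A[3] -10->20, delta=30, new_sum=5+(30)=35
Option D: A[7] 34->-19, delta=-53, new_sum=5+(-53)=-48 <-- matches target
Option E: A[2] 23->6, delta=-17, new_sum=5+(-17)=-12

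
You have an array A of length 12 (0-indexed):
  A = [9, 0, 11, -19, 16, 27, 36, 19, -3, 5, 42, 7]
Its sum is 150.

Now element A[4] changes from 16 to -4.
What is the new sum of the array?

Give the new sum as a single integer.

Answer: 130

Derivation:
Old value at index 4: 16
New value at index 4: -4
Delta = -4 - 16 = -20
New sum = old_sum + delta = 150 + (-20) = 130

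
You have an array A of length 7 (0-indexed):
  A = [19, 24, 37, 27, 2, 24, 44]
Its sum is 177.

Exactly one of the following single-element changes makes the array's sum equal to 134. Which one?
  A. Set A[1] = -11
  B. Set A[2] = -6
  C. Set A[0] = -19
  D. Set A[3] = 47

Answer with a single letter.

Option A: A[1] 24->-11, delta=-35, new_sum=177+(-35)=142
Option B: A[2] 37->-6, delta=-43, new_sum=177+(-43)=134 <-- matches target
Option C: A[0] 19->-19, delta=-38, new_sum=177+(-38)=139
Option D: A[3] 27->47, delta=20, new_sum=177+(20)=197

Answer: B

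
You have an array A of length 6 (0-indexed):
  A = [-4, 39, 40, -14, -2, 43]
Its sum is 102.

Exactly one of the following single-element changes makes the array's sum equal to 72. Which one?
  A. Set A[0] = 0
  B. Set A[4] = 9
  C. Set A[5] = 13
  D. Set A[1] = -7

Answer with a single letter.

Answer: C

Derivation:
Option A: A[0] -4->0, delta=4, new_sum=102+(4)=106
Option B: A[4] -2->9, delta=11, new_sum=102+(11)=113
Option C: A[5] 43->13, delta=-30, new_sum=102+(-30)=72 <-- matches target
Option D: A[1] 39->-7, delta=-46, new_sum=102+(-46)=56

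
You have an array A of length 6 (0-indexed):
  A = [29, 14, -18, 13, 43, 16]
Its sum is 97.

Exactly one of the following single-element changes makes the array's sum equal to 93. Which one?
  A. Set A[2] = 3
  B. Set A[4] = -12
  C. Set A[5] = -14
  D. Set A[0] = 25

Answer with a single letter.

Option A: A[2] -18->3, delta=21, new_sum=97+(21)=118
Option B: A[4] 43->-12, delta=-55, new_sum=97+(-55)=42
Option C: A[5] 16->-14, delta=-30, new_sum=97+(-30)=67
Option D: A[0] 29->25, delta=-4, new_sum=97+(-4)=93 <-- matches target

Answer: D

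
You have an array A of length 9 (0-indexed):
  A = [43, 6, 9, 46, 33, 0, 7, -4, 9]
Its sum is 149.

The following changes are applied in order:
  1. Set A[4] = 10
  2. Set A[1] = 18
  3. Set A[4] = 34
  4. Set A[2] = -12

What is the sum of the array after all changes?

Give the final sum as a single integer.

Answer: 141

Derivation:
Initial sum: 149
Change 1: A[4] 33 -> 10, delta = -23, sum = 126
Change 2: A[1] 6 -> 18, delta = 12, sum = 138
Change 3: A[4] 10 -> 34, delta = 24, sum = 162
Change 4: A[2] 9 -> -12, delta = -21, sum = 141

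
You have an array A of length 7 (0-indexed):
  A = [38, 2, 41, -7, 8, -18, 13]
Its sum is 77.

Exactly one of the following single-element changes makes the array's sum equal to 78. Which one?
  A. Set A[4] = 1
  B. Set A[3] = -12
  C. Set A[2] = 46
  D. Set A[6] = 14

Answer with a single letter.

Answer: D

Derivation:
Option A: A[4] 8->1, delta=-7, new_sum=77+(-7)=70
Option B: A[3] -7->-12, delta=-5, new_sum=77+(-5)=72
Option C: A[2] 41->46, delta=5, new_sum=77+(5)=82
Option D: A[6] 13->14, delta=1, new_sum=77+(1)=78 <-- matches target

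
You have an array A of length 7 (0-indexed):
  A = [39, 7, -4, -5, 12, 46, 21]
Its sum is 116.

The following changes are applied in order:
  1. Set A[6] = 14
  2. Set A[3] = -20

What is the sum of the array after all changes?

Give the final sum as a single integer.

Answer: 94

Derivation:
Initial sum: 116
Change 1: A[6] 21 -> 14, delta = -7, sum = 109
Change 2: A[3] -5 -> -20, delta = -15, sum = 94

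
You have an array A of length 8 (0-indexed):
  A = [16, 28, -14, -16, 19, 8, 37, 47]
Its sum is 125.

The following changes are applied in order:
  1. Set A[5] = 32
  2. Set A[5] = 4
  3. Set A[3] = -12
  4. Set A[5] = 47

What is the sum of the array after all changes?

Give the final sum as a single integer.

Initial sum: 125
Change 1: A[5] 8 -> 32, delta = 24, sum = 149
Change 2: A[5] 32 -> 4, delta = -28, sum = 121
Change 3: A[3] -16 -> -12, delta = 4, sum = 125
Change 4: A[5] 4 -> 47, delta = 43, sum = 168

Answer: 168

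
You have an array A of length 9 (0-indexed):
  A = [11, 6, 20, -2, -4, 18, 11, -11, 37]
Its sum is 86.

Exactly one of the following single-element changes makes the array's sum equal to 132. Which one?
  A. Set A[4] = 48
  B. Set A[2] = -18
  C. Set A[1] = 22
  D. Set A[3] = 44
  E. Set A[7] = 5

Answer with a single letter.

Option A: A[4] -4->48, delta=52, new_sum=86+(52)=138
Option B: A[2] 20->-18, delta=-38, new_sum=86+(-38)=48
Option C: A[1] 6->22, delta=16, new_sum=86+(16)=102
Option D: A[3] -2->44, delta=46, new_sum=86+(46)=132 <-- matches target
Option E: A[7] -11->5, delta=16, new_sum=86+(16)=102

Answer: D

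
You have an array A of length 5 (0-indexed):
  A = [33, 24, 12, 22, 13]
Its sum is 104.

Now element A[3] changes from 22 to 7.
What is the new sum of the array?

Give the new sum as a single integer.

Old value at index 3: 22
New value at index 3: 7
Delta = 7 - 22 = -15
New sum = old_sum + delta = 104 + (-15) = 89

Answer: 89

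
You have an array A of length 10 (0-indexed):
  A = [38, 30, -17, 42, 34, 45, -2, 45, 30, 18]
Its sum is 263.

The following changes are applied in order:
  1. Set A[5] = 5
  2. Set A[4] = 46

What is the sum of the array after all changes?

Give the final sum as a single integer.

Answer: 235

Derivation:
Initial sum: 263
Change 1: A[5] 45 -> 5, delta = -40, sum = 223
Change 2: A[4] 34 -> 46, delta = 12, sum = 235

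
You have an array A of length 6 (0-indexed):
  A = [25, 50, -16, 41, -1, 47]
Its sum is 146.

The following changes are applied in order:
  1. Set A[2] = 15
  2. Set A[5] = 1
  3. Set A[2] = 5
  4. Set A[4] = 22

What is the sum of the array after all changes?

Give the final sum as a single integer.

Answer: 144

Derivation:
Initial sum: 146
Change 1: A[2] -16 -> 15, delta = 31, sum = 177
Change 2: A[5] 47 -> 1, delta = -46, sum = 131
Change 3: A[2] 15 -> 5, delta = -10, sum = 121
Change 4: A[4] -1 -> 22, delta = 23, sum = 144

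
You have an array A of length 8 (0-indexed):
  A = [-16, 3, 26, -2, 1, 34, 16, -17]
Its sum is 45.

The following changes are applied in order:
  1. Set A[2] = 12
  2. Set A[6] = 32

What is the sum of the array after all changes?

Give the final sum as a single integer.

Initial sum: 45
Change 1: A[2] 26 -> 12, delta = -14, sum = 31
Change 2: A[6] 16 -> 32, delta = 16, sum = 47

Answer: 47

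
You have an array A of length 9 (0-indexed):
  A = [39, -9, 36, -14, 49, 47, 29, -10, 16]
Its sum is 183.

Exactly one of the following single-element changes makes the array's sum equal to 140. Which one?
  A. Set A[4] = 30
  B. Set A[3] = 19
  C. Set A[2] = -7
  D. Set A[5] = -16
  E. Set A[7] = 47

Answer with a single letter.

Answer: C

Derivation:
Option A: A[4] 49->30, delta=-19, new_sum=183+(-19)=164
Option B: A[3] -14->19, delta=33, new_sum=183+(33)=216
Option C: A[2] 36->-7, delta=-43, new_sum=183+(-43)=140 <-- matches target
Option D: A[5] 47->-16, delta=-63, new_sum=183+(-63)=120
Option E: A[7] -10->47, delta=57, new_sum=183+(57)=240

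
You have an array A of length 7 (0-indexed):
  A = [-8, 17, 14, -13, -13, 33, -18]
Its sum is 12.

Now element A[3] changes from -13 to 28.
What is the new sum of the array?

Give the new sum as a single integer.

Answer: 53

Derivation:
Old value at index 3: -13
New value at index 3: 28
Delta = 28 - -13 = 41
New sum = old_sum + delta = 12 + (41) = 53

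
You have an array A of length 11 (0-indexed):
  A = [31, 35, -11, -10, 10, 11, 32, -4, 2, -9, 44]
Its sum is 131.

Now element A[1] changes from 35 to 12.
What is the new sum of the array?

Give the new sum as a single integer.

Answer: 108

Derivation:
Old value at index 1: 35
New value at index 1: 12
Delta = 12 - 35 = -23
New sum = old_sum + delta = 131 + (-23) = 108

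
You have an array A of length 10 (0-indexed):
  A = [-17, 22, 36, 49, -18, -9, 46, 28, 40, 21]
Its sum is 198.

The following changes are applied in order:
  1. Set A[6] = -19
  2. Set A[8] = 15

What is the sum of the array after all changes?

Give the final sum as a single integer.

Answer: 108

Derivation:
Initial sum: 198
Change 1: A[6] 46 -> -19, delta = -65, sum = 133
Change 2: A[8] 40 -> 15, delta = -25, sum = 108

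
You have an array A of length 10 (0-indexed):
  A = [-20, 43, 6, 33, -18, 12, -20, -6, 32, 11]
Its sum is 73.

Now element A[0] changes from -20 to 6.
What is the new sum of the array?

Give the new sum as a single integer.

Answer: 99

Derivation:
Old value at index 0: -20
New value at index 0: 6
Delta = 6 - -20 = 26
New sum = old_sum + delta = 73 + (26) = 99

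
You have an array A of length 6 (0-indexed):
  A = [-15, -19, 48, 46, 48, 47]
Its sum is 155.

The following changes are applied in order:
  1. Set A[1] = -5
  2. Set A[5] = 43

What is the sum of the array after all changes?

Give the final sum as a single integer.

Initial sum: 155
Change 1: A[1] -19 -> -5, delta = 14, sum = 169
Change 2: A[5] 47 -> 43, delta = -4, sum = 165

Answer: 165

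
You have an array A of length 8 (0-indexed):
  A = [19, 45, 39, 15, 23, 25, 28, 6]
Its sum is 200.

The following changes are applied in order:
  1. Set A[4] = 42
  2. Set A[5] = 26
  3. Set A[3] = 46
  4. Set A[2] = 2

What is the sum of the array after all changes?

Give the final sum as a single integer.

Initial sum: 200
Change 1: A[4] 23 -> 42, delta = 19, sum = 219
Change 2: A[5] 25 -> 26, delta = 1, sum = 220
Change 3: A[3] 15 -> 46, delta = 31, sum = 251
Change 4: A[2] 39 -> 2, delta = -37, sum = 214

Answer: 214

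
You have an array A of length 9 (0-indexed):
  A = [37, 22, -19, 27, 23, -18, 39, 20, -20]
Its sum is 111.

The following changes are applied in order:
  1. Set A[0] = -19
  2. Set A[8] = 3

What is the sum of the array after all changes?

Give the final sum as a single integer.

Initial sum: 111
Change 1: A[0] 37 -> -19, delta = -56, sum = 55
Change 2: A[8] -20 -> 3, delta = 23, sum = 78

Answer: 78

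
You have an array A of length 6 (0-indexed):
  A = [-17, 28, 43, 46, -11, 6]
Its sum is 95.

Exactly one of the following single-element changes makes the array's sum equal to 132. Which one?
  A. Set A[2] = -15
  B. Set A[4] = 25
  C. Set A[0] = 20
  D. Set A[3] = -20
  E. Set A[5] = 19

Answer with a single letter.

Answer: C

Derivation:
Option A: A[2] 43->-15, delta=-58, new_sum=95+(-58)=37
Option B: A[4] -11->25, delta=36, new_sum=95+(36)=131
Option C: A[0] -17->20, delta=37, new_sum=95+(37)=132 <-- matches target
Option D: A[3] 46->-20, delta=-66, new_sum=95+(-66)=29
Option E: A[5] 6->19, delta=13, new_sum=95+(13)=108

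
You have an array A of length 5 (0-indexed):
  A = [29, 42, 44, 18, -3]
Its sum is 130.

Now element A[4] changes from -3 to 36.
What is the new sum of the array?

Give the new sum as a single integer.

Answer: 169

Derivation:
Old value at index 4: -3
New value at index 4: 36
Delta = 36 - -3 = 39
New sum = old_sum + delta = 130 + (39) = 169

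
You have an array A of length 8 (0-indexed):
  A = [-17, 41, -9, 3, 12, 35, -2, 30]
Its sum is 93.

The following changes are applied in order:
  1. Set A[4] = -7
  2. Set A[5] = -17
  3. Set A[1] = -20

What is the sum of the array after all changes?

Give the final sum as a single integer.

Answer: -39

Derivation:
Initial sum: 93
Change 1: A[4] 12 -> -7, delta = -19, sum = 74
Change 2: A[5] 35 -> -17, delta = -52, sum = 22
Change 3: A[1] 41 -> -20, delta = -61, sum = -39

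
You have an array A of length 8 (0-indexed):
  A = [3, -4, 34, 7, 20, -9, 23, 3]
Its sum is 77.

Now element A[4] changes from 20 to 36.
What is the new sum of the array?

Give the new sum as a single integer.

Answer: 93

Derivation:
Old value at index 4: 20
New value at index 4: 36
Delta = 36 - 20 = 16
New sum = old_sum + delta = 77 + (16) = 93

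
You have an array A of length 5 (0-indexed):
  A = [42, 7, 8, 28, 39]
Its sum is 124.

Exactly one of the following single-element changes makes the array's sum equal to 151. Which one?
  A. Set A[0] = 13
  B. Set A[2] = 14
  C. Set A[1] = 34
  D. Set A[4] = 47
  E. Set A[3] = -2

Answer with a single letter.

Option A: A[0] 42->13, delta=-29, new_sum=124+(-29)=95
Option B: A[2] 8->14, delta=6, new_sum=124+(6)=130
Option C: A[1] 7->34, delta=27, new_sum=124+(27)=151 <-- matches target
Option D: A[4] 39->47, delta=8, new_sum=124+(8)=132
Option E: A[3] 28->-2, delta=-30, new_sum=124+(-30)=94

Answer: C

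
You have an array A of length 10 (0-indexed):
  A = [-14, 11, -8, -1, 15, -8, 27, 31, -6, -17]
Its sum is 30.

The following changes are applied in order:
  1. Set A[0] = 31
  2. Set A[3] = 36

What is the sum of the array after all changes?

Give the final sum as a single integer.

Initial sum: 30
Change 1: A[0] -14 -> 31, delta = 45, sum = 75
Change 2: A[3] -1 -> 36, delta = 37, sum = 112

Answer: 112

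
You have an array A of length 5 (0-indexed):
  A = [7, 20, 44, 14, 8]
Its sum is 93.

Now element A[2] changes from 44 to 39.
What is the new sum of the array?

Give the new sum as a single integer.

Answer: 88

Derivation:
Old value at index 2: 44
New value at index 2: 39
Delta = 39 - 44 = -5
New sum = old_sum + delta = 93 + (-5) = 88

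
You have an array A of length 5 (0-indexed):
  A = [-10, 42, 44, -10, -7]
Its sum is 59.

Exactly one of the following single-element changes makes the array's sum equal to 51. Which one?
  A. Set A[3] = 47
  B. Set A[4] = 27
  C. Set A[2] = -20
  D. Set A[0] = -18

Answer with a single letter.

Answer: D

Derivation:
Option A: A[3] -10->47, delta=57, new_sum=59+(57)=116
Option B: A[4] -7->27, delta=34, new_sum=59+(34)=93
Option C: A[2] 44->-20, delta=-64, new_sum=59+(-64)=-5
Option D: A[0] -10->-18, delta=-8, new_sum=59+(-8)=51 <-- matches target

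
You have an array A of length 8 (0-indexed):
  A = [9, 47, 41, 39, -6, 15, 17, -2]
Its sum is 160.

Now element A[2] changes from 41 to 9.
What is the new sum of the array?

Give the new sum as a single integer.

Answer: 128

Derivation:
Old value at index 2: 41
New value at index 2: 9
Delta = 9 - 41 = -32
New sum = old_sum + delta = 160 + (-32) = 128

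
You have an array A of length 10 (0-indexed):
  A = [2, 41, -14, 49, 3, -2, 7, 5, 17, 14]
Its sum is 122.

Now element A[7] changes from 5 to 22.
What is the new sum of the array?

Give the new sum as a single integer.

Old value at index 7: 5
New value at index 7: 22
Delta = 22 - 5 = 17
New sum = old_sum + delta = 122 + (17) = 139

Answer: 139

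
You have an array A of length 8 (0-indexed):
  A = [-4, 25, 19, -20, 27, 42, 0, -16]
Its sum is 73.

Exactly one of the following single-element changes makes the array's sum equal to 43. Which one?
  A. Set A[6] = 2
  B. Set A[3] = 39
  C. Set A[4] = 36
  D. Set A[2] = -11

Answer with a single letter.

Answer: D

Derivation:
Option A: A[6] 0->2, delta=2, new_sum=73+(2)=75
Option B: A[3] -20->39, delta=59, new_sum=73+(59)=132
Option C: A[4] 27->36, delta=9, new_sum=73+(9)=82
Option D: A[2] 19->-11, delta=-30, new_sum=73+(-30)=43 <-- matches target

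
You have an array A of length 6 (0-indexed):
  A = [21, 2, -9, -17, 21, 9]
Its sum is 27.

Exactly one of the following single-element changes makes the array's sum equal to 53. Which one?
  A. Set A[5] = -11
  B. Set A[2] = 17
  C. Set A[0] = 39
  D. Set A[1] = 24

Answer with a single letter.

Answer: B

Derivation:
Option A: A[5] 9->-11, delta=-20, new_sum=27+(-20)=7
Option B: A[2] -9->17, delta=26, new_sum=27+(26)=53 <-- matches target
Option C: A[0] 21->39, delta=18, new_sum=27+(18)=45
Option D: A[1] 2->24, delta=22, new_sum=27+(22)=49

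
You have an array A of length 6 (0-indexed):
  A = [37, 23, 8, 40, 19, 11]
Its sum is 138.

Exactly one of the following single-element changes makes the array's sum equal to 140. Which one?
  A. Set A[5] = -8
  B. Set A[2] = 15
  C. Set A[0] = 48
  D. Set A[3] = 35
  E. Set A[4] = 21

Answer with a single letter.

Option A: A[5] 11->-8, delta=-19, new_sum=138+(-19)=119
Option B: A[2] 8->15, delta=7, new_sum=138+(7)=145
Option C: A[0] 37->48, delta=11, new_sum=138+(11)=149
Option D: A[3] 40->35, delta=-5, new_sum=138+(-5)=133
Option E: A[4] 19->21, delta=2, new_sum=138+(2)=140 <-- matches target

Answer: E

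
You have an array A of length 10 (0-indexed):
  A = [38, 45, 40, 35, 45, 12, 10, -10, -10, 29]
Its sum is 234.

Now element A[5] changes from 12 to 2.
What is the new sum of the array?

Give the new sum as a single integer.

Answer: 224

Derivation:
Old value at index 5: 12
New value at index 5: 2
Delta = 2 - 12 = -10
New sum = old_sum + delta = 234 + (-10) = 224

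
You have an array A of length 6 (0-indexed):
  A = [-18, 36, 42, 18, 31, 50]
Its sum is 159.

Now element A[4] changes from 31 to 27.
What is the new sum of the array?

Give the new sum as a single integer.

Old value at index 4: 31
New value at index 4: 27
Delta = 27 - 31 = -4
New sum = old_sum + delta = 159 + (-4) = 155

Answer: 155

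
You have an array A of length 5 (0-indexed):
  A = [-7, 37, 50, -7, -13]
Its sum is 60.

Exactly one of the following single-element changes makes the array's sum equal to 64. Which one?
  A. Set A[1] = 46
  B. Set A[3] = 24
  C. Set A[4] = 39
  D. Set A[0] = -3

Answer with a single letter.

Answer: D

Derivation:
Option A: A[1] 37->46, delta=9, new_sum=60+(9)=69
Option B: A[3] -7->24, delta=31, new_sum=60+(31)=91
Option C: A[4] -13->39, delta=52, new_sum=60+(52)=112
Option D: A[0] -7->-3, delta=4, new_sum=60+(4)=64 <-- matches target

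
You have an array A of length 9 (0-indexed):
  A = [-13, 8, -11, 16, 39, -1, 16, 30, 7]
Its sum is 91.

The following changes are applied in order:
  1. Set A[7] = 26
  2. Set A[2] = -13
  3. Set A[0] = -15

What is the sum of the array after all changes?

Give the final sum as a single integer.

Answer: 83

Derivation:
Initial sum: 91
Change 1: A[7] 30 -> 26, delta = -4, sum = 87
Change 2: A[2] -11 -> -13, delta = -2, sum = 85
Change 3: A[0] -13 -> -15, delta = -2, sum = 83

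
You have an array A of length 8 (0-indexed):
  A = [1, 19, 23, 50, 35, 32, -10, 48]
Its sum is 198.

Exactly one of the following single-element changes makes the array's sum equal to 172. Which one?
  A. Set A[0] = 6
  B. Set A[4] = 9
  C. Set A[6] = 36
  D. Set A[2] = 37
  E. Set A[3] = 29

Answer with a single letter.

Answer: B

Derivation:
Option A: A[0] 1->6, delta=5, new_sum=198+(5)=203
Option B: A[4] 35->9, delta=-26, new_sum=198+(-26)=172 <-- matches target
Option C: A[6] -10->36, delta=46, new_sum=198+(46)=244
Option D: A[2] 23->37, delta=14, new_sum=198+(14)=212
Option E: A[3] 50->29, delta=-21, new_sum=198+(-21)=177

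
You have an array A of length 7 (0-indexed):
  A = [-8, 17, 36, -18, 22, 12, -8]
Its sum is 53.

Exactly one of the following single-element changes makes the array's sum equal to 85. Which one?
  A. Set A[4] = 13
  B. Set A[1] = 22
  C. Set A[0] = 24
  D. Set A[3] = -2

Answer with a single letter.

Answer: C

Derivation:
Option A: A[4] 22->13, delta=-9, new_sum=53+(-9)=44
Option B: A[1] 17->22, delta=5, new_sum=53+(5)=58
Option C: A[0] -8->24, delta=32, new_sum=53+(32)=85 <-- matches target
Option D: A[3] -18->-2, delta=16, new_sum=53+(16)=69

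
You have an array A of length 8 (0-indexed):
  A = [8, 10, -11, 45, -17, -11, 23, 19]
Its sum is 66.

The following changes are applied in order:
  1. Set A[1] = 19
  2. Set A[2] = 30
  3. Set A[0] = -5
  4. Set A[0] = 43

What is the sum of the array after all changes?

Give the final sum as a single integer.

Initial sum: 66
Change 1: A[1] 10 -> 19, delta = 9, sum = 75
Change 2: A[2] -11 -> 30, delta = 41, sum = 116
Change 3: A[0] 8 -> -5, delta = -13, sum = 103
Change 4: A[0] -5 -> 43, delta = 48, sum = 151

Answer: 151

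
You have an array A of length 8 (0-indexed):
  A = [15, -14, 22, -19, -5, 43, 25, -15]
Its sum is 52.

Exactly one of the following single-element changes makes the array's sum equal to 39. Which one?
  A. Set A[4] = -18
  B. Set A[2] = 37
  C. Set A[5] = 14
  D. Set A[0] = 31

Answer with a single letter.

Answer: A

Derivation:
Option A: A[4] -5->-18, delta=-13, new_sum=52+(-13)=39 <-- matches target
Option B: A[2] 22->37, delta=15, new_sum=52+(15)=67
Option C: A[5] 43->14, delta=-29, new_sum=52+(-29)=23
Option D: A[0] 15->31, delta=16, new_sum=52+(16)=68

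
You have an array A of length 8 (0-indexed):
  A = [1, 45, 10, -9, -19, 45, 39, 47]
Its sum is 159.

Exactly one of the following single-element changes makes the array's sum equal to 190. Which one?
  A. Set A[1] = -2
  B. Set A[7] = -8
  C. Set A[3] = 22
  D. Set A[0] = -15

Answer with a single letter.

Option A: A[1] 45->-2, delta=-47, new_sum=159+(-47)=112
Option B: A[7] 47->-8, delta=-55, new_sum=159+(-55)=104
Option C: A[3] -9->22, delta=31, new_sum=159+(31)=190 <-- matches target
Option D: A[0] 1->-15, delta=-16, new_sum=159+(-16)=143

Answer: C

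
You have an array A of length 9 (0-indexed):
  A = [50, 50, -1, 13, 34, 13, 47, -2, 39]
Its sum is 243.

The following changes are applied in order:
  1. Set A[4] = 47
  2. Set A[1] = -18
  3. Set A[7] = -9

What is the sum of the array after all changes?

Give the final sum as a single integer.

Initial sum: 243
Change 1: A[4] 34 -> 47, delta = 13, sum = 256
Change 2: A[1] 50 -> -18, delta = -68, sum = 188
Change 3: A[7] -2 -> -9, delta = -7, sum = 181

Answer: 181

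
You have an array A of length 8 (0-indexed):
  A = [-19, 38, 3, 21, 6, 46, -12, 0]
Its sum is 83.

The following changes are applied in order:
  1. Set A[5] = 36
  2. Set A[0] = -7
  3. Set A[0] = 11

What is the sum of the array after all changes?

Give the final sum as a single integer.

Initial sum: 83
Change 1: A[5] 46 -> 36, delta = -10, sum = 73
Change 2: A[0] -19 -> -7, delta = 12, sum = 85
Change 3: A[0] -7 -> 11, delta = 18, sum = 103

Answer: 103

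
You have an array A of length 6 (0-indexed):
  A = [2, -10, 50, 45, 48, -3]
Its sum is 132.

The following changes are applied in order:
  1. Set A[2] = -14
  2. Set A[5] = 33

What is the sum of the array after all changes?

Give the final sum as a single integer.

Answer: 104

Derivation:
Initial sum: 132
Change 1: A[2] 50 -> -14, delta = -64, sum = 68
Change 2: A[5] -3 -> 33, delta = 36, sum = 104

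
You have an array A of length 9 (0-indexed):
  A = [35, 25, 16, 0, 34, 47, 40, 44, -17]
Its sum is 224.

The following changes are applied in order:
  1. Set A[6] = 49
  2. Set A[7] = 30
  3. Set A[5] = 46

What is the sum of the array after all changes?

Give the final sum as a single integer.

Initial sum: 224
Change 1: A[6] 40 -> 49, delta = 9, sum = 233
Change 2: A[7] 44 -> 30, delta = -14, sum = 219
Change 3: A[5] 47 -> 46, delta = -1, sum = 218

Answer: 218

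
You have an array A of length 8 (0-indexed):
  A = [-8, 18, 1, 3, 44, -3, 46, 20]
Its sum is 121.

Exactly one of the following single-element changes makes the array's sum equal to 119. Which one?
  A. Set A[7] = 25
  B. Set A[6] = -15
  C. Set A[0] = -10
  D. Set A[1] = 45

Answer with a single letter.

Answer: C

Derivation:
Option A: A[7] 20->25, delta=5, new_sum=121+(5)=126
Option B: A[6] 46->-15, delta=-61, new_sum=121+(-61)=60
Option C: A[0] -8->-10, delta=-2, new_sum=121+(-2)=119 <-- matches target
Option D: A[1] 18->45, delta=27, new_sum=121+(27)=148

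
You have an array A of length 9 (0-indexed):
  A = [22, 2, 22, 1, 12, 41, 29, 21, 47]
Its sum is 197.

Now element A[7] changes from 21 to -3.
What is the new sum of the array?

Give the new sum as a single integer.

Answer: 173

Derivation:
Old value at index 7: 21
New value at index 7: -3
Delta = -3 - 21 = -24
New sum = old_sum + delta = 197 + (-24) = 173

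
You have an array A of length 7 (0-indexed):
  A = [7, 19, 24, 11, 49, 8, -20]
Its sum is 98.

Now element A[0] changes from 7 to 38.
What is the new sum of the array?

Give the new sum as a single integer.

Old value at index 0: 7
New value at index 0: 38
Delta = 38 - 7 = 31
New sum = old_sum + delta = 98 + (31) = 129

Answer: 129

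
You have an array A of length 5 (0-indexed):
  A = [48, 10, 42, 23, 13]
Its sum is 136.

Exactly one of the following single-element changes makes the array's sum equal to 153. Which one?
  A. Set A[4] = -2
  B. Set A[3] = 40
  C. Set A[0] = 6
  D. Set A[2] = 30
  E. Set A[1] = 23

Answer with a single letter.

Option A: A[4] 13->-2, delta=-15, new_sum=136+(-15)=121
Option B: A[3] 23->40, delta=17, new_sum=136+(17)=153 <-- matches target
Option C: A[0] 48->6, delta=-42, new_sum=136+(-42)=94
Option D: A[2] 42->30, delta=-12, new_sum=136+(-12)=124
Option E: A[1] 10->23, delta=13, new_sum=136+(13)=149

Answer: B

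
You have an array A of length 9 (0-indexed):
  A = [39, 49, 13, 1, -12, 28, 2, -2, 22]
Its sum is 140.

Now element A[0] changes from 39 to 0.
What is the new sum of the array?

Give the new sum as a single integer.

Old value at index 0: 39
New value at index 0: 0
Delta = 0 - 39 = -39
New sum = old_sum + delta = 140 + (-39) = 101

Answer: 101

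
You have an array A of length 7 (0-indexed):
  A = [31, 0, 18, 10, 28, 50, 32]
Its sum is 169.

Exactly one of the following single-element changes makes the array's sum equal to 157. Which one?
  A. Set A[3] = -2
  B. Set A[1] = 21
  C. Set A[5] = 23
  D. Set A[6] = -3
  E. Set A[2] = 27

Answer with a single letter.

Option A: A[3] 10->-2, delta=-12, new_sum=169+(-12)=157 <-- matches target
Option B: A[1] 0->21, delta=21, new_sum=169+(21)=190
Option C: A[5] 50->23, delta=-27, new_sum=169+(-27)=142
Option D: A[6] 32->-3, delta=-35, new_sum=169+(-35)=134
Option E: A[2] 18->27, delta=9, new_sum=169+(9)=178

Answer: A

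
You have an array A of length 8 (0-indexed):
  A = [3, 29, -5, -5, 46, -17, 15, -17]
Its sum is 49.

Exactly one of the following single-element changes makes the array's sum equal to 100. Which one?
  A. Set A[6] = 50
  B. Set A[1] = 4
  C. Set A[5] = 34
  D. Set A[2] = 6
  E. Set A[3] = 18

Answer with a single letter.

Answer: C

Derivation:
Option A: A[6] 15->50, delta=35, new_sum=49+(35)=84
Option B: A[1] 29->4, delta=-25, new_sum=49+(-25)=24
Option C: A[5] -17->34, delta=51, new_sum=49+(51)=100 <-- matches target
Option D: A[2] -5->6, delta=11, new_sum=49+(11)=60
Option E: A[3] -5->18, delta=23, new_sum=49+(23)=72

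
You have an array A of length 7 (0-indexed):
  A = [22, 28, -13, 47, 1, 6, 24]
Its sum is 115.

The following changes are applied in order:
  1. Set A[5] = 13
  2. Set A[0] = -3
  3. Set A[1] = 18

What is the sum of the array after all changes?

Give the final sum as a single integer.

Answer: 87

Derivation:
Initial sum: 115
Change 1: A[5] 6 -> 13, delta = 7, sum = 122
Change 2: A[0] 22 -> -3, delta = -25, sum = 97
Change 3: A[1] 28 -> 18, delta = -10, sum = 87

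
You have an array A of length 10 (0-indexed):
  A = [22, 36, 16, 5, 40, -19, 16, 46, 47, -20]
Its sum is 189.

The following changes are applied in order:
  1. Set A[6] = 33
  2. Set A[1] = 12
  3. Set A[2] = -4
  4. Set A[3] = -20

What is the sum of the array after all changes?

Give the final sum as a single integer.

Answer: 137

Derivation:
Initial sum: 189
Change 1: A[6] 16 -> 33, delta = 17, sum = 206
Change 2: A[1] 36 -> 12, delta = -24, sum = 182
Change 3: A[2] 16 -> -4, delta = -20, sum = 162
Change 4: A[3] 5 -> -20, delta = -25, sum = 137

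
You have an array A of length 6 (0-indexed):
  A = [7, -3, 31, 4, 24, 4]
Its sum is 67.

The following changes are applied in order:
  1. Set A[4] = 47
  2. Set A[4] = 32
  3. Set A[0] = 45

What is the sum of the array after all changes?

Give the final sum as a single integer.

Answer: 113

Derivation:
Initial sum: 67
Change 1: A[4] 24 -> 47, delta = 23, sum = 90
Change 2: A[4] 47 -> 32, delta = -15, sum = 75
Change 3: A[0] 7 -> 45, delta = 38, sum = 113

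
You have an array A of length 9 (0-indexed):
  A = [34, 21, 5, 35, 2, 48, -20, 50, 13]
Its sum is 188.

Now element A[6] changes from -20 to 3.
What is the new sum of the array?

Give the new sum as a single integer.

Old value at index 6: -20
New value at index 6: 3
Delta = 3 - -20 = 23
New sum = old_sum + delta = 188 + (23) = 211

Answer: 211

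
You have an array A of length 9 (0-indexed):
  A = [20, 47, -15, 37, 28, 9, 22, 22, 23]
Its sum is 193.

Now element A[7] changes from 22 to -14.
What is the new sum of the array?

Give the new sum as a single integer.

Answer: 157

Derivation:
Old value at index 7: 22
New value at index 7: -14
Delta = -14 - 22 = -36
New sum = old_sum + delta = 193 + (-36) = 157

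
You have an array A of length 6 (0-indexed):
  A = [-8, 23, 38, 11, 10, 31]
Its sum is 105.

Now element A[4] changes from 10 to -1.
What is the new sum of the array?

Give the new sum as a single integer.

Old value at index 4: 10
New value at index 4: -1
Delta = -1 - 10 = -11
New sum = old_sum + delta = 105 + (-11) = 94

Answer: 94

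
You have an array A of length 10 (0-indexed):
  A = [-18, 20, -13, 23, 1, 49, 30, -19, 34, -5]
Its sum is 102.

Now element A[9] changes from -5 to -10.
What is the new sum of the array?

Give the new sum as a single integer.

Old value at index 9: -5
New value at index 9: -10
Delta = -10 - -5 = -5
New sum = old_sum + delta = 102 + (-5) = 97

Answer: 97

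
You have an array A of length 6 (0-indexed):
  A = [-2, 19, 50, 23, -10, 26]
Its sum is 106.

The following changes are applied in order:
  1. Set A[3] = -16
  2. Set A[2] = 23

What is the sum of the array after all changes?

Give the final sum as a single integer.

Answer: 40

Derivation:
Initial sum: 106
Change 1: A[3] 23 -> -16, delta = -39, sum = 67
Change 2: A[2] 50 -> 23, delta = -27, sum = 40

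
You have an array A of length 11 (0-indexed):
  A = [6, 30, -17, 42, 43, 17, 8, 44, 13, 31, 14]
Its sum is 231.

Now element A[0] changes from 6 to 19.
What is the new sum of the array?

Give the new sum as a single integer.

Answer: 244

Derivation:
Old value at index 0: 6
New value at index 0: 19
Delta = 19 - 6 = 13
New sum = old_sum + delta = 231 + (13) = 244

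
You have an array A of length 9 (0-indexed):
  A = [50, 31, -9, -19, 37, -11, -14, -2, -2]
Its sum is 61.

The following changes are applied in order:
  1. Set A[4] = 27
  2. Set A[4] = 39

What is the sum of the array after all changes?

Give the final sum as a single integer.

Answer: 63

Derivation:
Initial sum: 61
Change 1: A[4] 37 -> 27, delta = -10, sum = 51
Change 2: A[4] 27 -> 39, delta = 12, sum = 63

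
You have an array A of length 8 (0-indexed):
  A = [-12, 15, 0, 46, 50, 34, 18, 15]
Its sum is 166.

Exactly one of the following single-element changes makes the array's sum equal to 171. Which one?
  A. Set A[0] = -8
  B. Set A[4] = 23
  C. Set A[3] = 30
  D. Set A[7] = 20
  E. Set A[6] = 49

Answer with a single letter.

Option A: A[0] -12->-8, delta=4, new_sum=166+(4)=170
Option B: A[4] 50->23, delta=-27, new_sum=166+(-27)=139
Option C: A[3] 46->30, delta=-16, new_sum=166+(-16)=150
Option D: A[7] 15->20, delta=5, new_sum=166+(5)=171 <-- matches target
Option E: A[6] 18->49, delta=31, new_sum=166+(31)=197

Answer: D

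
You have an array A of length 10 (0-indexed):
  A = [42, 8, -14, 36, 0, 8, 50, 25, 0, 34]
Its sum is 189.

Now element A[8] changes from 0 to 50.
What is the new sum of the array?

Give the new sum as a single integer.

Answer: 239

Derivation:
Old value at index 8: 0
New value at index 8: 50
Delta = 50 - 0 = 50
New sum = old_sum + delta = 189 + (50) = 239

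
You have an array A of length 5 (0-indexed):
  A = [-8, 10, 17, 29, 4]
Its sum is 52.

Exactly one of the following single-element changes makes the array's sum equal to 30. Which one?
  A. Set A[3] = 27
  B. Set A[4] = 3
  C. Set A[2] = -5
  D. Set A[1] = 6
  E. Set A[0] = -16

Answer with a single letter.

Answer: C

Derivation:
Option A: A[3] 29->27, delta=-2, new_sum=52+(-2)=50
Option B: A[4] 4->3, delta=-1, new_sum=52+(-1)=51
Option C: A[2] 17->-5, delta=-22, new_sum=52+(-22)=30 <-- matches target
Option D: A[1] 10->6, delta=-4, new_sum=52+(-4)=48
Option E: A[0] -8->-16, delta=-8, new_sum=52+(-8)=44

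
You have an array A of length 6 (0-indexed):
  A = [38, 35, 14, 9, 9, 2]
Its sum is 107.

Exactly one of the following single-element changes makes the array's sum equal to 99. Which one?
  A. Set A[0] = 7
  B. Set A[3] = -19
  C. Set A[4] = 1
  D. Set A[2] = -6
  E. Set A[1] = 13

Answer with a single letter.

Answer: C

Derivation:
Option A: A[0] 38->7, delta=-31, new_sum=107+(-31)=76
Option B: A[3] 9->-19, delta=-28, new_sum=107+(-28)=79
Option C: A[4] 9->1, delta=-8, new_sum=107+(-8)=99 <-- matches target
Option D: A[2] 14->-6, delta=-20, new_sum=107+(-20)=87
Option E: A[1] 35->13, delta=-22, new_sum=107+(-22)=85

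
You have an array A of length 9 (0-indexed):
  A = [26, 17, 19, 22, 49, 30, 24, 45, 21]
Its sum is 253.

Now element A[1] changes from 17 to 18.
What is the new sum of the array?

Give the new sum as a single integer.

Answer: 254

Derivation:
Old value at index 1: 17
New value at index 1: 18
Delta = 18 - 17 = 1
New sum = old_sum + delta = 253 + (1) = 254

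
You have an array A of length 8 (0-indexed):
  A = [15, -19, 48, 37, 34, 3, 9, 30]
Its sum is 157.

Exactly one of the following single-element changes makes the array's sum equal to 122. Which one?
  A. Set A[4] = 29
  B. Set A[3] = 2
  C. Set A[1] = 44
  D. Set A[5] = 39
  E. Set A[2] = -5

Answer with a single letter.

Answer: B

Derivation:
Option A: A[4] 34->29, delta=-5, new_sum=157+(-5)=152
Option B: A[3] 37->2, delta=-35, new_sum=157+(-35)=122 <-- matches target
Option C: A[1] -19->44, delta=63, new_sum=157+(63)=220
Option D: A[5] 3->39, delta=36, new_sum=157+(36)=193
Option E: A[2] 48->-5, delta=-53, new_sum=157+(-53)=104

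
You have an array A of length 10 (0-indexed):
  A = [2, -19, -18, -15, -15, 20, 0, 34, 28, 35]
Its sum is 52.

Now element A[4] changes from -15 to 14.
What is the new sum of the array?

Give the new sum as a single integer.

Answer: 81

Derivation:
Old value at index 4: -15
New value at index 4: 14
Delta = 14 - -15 = 29
New sum = old_sum + delta = 52 + (29) = 81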